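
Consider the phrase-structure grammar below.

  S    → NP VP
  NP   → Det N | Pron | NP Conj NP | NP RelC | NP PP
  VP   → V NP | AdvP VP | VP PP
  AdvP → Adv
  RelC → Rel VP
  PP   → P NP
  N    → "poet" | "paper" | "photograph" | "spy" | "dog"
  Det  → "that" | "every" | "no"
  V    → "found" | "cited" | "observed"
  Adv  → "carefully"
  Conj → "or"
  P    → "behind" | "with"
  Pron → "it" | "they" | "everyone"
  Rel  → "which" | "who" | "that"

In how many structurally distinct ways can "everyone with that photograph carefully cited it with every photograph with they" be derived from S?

9

Two of the 9 distinct bracketings:
[S [NP [NP [Pron everyone]] [PP [P with] [NP [Det that] [N photograph]]]] [VP [AdvP [Adv carefully]] [VP [V cited] [NP [NP [Pron it]] [PP [P with] [NP [NP [Det every] [N photograph]] [PP [P with] [NP [Pron they]]]]]]]]]
[S [NP [NP [Pron everyone]] [PP [P with] [NP [Det that] [N photograph]]]] [VP [AdvP [Adv carefully]] [VP [V cited] [NP [NP [NP [Pron it]] [PP [P with] [NP [Det every] [N photograph]]]] [PP [P with] [NP [Pron they]]]]]]]
The trees differ in how a recursive rule is bracketed over the same span.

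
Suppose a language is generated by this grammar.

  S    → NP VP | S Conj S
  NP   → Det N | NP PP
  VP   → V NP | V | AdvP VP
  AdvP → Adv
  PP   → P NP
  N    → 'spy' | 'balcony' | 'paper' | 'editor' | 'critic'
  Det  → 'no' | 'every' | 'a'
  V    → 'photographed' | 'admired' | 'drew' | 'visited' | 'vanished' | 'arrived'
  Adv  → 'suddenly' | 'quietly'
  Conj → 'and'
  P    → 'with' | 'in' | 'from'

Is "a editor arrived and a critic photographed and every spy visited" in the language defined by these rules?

Grammatical

[S [S [NP [Det a] [N editor]] [VP [V arrived]]] [Conj and] [S [S [NP [Det a] [N critic]] [VP [V photographed]]] [Conj and] [S [NP [Det every] [N spy]] [VP [V visited]]]]]
Each bracket corresponds to one application of a listed rule, so the string is derivable from S.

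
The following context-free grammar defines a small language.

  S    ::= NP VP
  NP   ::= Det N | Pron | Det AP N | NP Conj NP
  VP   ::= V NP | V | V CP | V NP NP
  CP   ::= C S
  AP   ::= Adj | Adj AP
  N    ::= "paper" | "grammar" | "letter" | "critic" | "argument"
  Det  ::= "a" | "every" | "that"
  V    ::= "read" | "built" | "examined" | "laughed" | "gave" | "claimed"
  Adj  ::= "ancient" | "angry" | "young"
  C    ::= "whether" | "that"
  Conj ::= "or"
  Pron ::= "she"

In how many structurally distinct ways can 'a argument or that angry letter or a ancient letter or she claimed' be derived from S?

5

Two of the 5 distinct bracketings:
[S [NP [NP [Det a] [N argument]] [Conj or] [NP [NP [Det that] [AP [Adj angry]] [N letter]] [Conj or] [NP [NP [Det a] [AP [Adj ancient]] [N letter]] [Conj or] [NP [Pron she]]]]] [VP [V claimed]]]
[S [NP [NP [Det a] [N argument]] [Conj or] [NP [NP [NP [Det that] [AP [Adj angry]] [N letter]] [Conj or] [NP [Det a] [AP [Adj ancient]] [N letter]]] [Conj or] [NP [Pron she]]]] [VP [V claimed]]]
The trees differ in how a recursive rule is bracketed over the same span.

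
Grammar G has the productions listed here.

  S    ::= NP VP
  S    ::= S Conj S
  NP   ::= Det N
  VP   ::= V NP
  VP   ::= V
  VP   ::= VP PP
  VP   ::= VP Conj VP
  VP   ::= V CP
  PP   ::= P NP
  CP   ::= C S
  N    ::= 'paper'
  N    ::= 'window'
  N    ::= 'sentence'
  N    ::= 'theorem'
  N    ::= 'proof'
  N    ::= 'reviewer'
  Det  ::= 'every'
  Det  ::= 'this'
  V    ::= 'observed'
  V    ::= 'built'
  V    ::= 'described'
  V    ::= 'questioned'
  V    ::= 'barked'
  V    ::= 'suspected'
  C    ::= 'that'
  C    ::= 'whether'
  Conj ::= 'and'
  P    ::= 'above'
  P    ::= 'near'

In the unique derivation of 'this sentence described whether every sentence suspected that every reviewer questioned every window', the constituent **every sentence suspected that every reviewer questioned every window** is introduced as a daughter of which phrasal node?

CP

S
  NP
    Det: this
    N: sentence
  VP
    V: described
    CP
      C: whether
      S
        NP
          Det: every
          N: sentence
        VP
          V: suspected
          CP
            C: that
            S
              NP
                Det: every
                N: reviewer
              VP
                V: questioned
                NP
                  Det: every
                  N: window
The span 'every sentence suspected that every reviewer questioned every window' is the S node built by S → NP VP.
Its mother is the CP built by CP → C S.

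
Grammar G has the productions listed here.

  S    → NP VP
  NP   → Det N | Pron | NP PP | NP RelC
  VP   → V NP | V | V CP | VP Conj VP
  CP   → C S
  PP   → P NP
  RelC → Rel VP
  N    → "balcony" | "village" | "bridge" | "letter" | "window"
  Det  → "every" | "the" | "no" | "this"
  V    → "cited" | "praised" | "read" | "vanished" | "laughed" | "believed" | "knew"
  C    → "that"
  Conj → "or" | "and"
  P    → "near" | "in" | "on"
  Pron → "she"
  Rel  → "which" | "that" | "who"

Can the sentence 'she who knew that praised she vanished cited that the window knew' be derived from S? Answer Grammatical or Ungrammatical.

Ungrammatical

For S → NP VP, every NP-prefix leaves a non-VP remainder: after 'she' the remainder is not a VP; after 'she who knew' the remainder is not a VP; after 'she who knew that praised' the remainder is not a VP (and 1 more).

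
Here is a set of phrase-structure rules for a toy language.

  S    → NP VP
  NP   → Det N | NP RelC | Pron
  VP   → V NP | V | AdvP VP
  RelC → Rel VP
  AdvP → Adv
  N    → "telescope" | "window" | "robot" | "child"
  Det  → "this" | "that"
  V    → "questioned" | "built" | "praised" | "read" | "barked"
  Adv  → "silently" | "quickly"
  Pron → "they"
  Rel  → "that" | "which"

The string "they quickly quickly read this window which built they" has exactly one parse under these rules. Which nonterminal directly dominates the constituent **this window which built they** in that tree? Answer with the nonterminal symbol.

VP

S
  NP
    Pron: they
  VP
    AdvP
      Adv: quickly
    VP
      AdvP
        Adv: quickly
      VP
        V: read
        NP
          NP
            Det: this
            N: window
          RelC
            Rel: which
            VP
              V: built
              NP
                Pron: they
The span 'this window which built they' is the NP node built by NP → NP RelC.
Its mother is the VP built by VP → V NP.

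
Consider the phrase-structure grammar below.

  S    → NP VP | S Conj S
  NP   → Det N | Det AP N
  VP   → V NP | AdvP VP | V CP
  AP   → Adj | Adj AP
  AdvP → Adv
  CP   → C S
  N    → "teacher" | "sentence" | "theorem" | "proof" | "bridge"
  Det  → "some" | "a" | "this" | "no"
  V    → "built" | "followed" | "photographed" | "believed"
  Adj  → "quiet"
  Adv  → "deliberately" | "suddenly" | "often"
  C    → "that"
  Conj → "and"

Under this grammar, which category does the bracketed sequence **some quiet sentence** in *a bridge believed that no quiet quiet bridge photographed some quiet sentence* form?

[S [NP [Det a] [N bridge]] [VP [V believed] [CP [C that] [S [NP [Det no] [AP [Adj quiet] [AP [Adj quiet]]] [N bridge]] [VP [V photographed] [NP [Det some] [AP [Adj quiet]] [N sentence]]]]]]]
The span 'some quiet sentence' is the NP node built by NP → Det AP N.

NP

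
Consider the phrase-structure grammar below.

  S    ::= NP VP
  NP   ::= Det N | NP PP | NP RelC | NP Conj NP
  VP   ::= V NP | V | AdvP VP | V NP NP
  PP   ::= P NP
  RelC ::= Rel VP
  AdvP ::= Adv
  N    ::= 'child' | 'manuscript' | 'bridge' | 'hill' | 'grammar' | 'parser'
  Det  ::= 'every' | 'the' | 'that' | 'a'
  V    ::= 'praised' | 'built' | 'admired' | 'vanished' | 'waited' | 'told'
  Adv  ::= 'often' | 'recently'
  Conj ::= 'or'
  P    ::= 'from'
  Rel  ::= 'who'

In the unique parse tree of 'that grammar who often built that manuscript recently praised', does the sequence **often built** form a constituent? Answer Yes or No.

No

[S [NP [NP [Det that] [N grammar]] [RelC [Rel who] [VP [AdvP [Adv often]] [VP [V built] [NP [Det that] [N manuscript]]]]]] [VP [AdvP [Adv recently]] [VP [V praised]]]]
The smallest constituent containing 'often built' is the VP spanning 'often built that manuscript'; no single node in the tree dominates exactly the given words.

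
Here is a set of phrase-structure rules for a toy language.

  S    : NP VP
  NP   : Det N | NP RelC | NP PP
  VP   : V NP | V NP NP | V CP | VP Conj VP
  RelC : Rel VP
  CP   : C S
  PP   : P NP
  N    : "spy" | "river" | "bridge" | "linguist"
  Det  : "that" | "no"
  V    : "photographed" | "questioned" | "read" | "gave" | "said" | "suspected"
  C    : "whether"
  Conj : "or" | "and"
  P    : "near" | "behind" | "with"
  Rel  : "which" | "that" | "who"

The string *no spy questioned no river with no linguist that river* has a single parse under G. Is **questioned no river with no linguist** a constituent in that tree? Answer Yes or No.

No

[S [NP [Det no] [N spy]] [VP [V questioned] [NP [NP [Det no] [N river]] [PP [P with] [NP [Det no] [N linguist]]]] [NP [Det that] [N river]]]]
The smallest constituent containing 'questioned no river with no linguist' is the VP spanning 'questioned no river with no linguist that river'; no single node in the tree dominates exactly the given words.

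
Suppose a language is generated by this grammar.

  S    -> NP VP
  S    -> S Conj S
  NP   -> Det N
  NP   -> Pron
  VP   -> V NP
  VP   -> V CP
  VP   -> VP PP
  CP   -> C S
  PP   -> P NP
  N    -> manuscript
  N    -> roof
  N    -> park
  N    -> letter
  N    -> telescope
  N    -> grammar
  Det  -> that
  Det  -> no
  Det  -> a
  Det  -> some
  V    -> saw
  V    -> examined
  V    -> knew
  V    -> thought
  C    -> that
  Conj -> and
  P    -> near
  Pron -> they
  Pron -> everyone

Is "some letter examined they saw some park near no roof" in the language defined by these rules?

For S → NP VP, the only prefix that parses as NP is 'some letter', but the remainder 'examined they saw some park near no roof' is not a VP under these rules. The alternative S rule S → S Conj S likewise has no satisfying split.

Ungrammatical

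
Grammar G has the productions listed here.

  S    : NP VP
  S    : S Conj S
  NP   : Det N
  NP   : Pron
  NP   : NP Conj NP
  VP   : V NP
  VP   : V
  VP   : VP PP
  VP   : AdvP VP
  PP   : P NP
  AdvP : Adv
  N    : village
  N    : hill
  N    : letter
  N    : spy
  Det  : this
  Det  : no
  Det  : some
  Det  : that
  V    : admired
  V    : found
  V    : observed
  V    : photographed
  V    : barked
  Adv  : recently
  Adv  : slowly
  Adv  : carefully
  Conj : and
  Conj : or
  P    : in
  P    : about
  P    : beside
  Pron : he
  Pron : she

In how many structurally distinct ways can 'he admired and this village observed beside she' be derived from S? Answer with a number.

[S [S [NP [Pron he]] [VP [V admired]]] [Conj and] [S [NP [Det this] [N village]] [VP [VP [V observed]] [PP [P beside] [NP [Pron she]]]]]]
No rule offers an alternative attachment or grouping for any span, so this is the only derivation.

1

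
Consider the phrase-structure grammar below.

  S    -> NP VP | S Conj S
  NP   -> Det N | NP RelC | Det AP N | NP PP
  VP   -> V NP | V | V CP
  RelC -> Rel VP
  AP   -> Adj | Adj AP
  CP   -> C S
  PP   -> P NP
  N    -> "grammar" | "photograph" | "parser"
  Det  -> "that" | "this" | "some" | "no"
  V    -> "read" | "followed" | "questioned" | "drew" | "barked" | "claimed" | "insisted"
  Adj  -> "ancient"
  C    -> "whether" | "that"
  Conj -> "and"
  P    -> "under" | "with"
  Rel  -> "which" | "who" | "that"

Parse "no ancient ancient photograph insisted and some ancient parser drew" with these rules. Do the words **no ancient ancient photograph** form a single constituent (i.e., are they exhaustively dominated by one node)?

[S [S [NP [Det no] [AP [Adj ancient] [AP [Adj ancient]]] [N photograph]] [VP [V insisted]]] [Conj and] [S [NP [Det some] [AP [Adj ancient]] [N parser]] [VP [V drew]]]]
The words 'no ancient ancient photograph' are exhaustively dominated by a single NP node (built by NP → Det AP N), so they form a constituent.

Yes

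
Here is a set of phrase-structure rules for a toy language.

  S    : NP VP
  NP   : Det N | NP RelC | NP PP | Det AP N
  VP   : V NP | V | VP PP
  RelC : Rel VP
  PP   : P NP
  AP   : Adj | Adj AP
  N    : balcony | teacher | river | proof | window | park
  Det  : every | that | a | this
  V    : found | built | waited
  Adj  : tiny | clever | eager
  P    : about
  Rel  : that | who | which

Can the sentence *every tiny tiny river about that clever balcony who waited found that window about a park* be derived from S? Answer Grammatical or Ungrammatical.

Grammatical

[S [NP [NP [NP [Det every] [AP [Adj tiny] [AP [Adj tiny]]] [N river]] [PP [P about] [NP [Det that] [AP [Adj clever]] [N balcony]]]] [RelC [Rel who] [VP [V waited]]]] [VP [V found] [NP [NP [Det that] [N window]] [PP [P about] [NP [Det a] [N park]]]]]]
The bracketing above is licensed at every node by one of the given productions, with S at the root.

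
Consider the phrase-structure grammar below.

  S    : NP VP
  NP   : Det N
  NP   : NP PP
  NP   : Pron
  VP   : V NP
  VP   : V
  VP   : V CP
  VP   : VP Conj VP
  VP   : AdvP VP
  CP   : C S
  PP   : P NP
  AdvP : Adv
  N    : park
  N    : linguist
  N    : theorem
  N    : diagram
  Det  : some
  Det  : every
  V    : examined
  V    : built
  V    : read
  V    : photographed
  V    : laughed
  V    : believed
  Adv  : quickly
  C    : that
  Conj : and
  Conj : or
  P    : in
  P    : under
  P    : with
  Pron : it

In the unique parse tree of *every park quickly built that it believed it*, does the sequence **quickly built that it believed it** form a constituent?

[S [NP [Det every] [N park]] [VP [AdvP [Adv quickly]] [VP [V built] [CP [C that] [S [NP [Pron it]] [VP [V believed] [NP [Pron it]]]]]]]]
The words 'quickly built that it believed it' are exhaustively dominated by a single VP node (built by VP → AdvP VP), so they form a constituent.

Yes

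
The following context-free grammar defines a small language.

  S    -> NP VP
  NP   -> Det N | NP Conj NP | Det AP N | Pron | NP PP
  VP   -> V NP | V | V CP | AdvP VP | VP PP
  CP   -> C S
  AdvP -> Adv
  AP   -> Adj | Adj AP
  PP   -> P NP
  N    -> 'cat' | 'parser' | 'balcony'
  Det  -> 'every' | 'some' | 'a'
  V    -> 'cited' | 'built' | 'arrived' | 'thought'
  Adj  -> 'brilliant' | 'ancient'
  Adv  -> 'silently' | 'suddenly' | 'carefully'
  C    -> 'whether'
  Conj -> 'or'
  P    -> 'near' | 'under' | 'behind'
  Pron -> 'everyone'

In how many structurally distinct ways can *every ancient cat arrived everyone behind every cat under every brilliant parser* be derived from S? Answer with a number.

Two of the 5 distinct bracketings:
[S [NP [Det every] [AP [Adj ancient]] [N cat]] [VP [V arrived] [NP [NP [Pron everyone]] [PP [P behind] [NP [NP [Det every] [N cat]] [PP [P under] [NP [Det every] [AP [Adj brilliant]] [N parser]]]]]]]]
[S [NP [Det every] [AP [Adj ancient]] [N cat]] [VP [V arrived] [NP [NP [NP [Pron everyone]] [PP [P behind] [NP [Det every] [N cat]]]] [PP [P under] [NP [Det every] [AP [Adj brilliant]] [N parser]]]]]]
The trees differ in how a recursive rule is bracketed over the same span.

5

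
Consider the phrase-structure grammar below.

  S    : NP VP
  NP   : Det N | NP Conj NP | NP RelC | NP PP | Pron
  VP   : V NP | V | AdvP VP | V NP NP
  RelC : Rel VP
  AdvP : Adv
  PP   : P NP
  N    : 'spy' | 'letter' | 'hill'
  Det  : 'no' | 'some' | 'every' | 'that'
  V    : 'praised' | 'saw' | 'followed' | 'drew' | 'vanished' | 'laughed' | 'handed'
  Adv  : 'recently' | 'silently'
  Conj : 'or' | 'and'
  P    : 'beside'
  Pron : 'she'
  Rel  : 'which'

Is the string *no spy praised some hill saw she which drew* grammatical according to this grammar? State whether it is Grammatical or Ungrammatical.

For S → NP VP, the only prefix that parses as NP is 'no spy', but the remainder 'praised some hill saw she which drew' is not a VP under these rules.

Ungrammatical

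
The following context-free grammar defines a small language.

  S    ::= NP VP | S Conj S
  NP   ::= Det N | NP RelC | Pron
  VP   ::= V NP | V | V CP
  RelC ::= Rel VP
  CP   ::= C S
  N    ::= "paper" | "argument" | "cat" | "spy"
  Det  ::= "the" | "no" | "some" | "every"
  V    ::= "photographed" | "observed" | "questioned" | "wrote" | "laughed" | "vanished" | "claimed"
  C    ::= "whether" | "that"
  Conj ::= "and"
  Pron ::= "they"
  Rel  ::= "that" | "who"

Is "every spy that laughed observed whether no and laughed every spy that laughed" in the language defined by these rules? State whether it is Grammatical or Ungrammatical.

A Det word can never sit immediately before a Conj word in any string this grammar generates, so the substring 'no and' rules out a derivation.

Ungrammatical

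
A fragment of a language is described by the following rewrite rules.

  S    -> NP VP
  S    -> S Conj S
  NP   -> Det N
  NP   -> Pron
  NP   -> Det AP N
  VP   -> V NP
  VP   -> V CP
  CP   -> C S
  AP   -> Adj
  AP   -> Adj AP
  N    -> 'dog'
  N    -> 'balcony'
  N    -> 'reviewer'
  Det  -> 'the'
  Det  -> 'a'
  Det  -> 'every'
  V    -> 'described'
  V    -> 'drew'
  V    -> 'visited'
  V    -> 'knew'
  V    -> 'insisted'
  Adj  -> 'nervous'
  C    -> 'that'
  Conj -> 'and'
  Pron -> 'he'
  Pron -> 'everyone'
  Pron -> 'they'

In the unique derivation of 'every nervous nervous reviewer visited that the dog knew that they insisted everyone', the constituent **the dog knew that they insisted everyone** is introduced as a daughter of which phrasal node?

CP

S
  NP
    Det: every
    AP
      Adj: nervous
      AP
        Adj: nervous
    N: reviewer
  VP
    V: visited
    CP
      C: that
      S
        NP
          Det: the
          N: dog
        VP
          V: knew
          CP
            C: that
            S
              NP
                Pron: they
              VP
                V: insisted
                NP
                  Pron: everyone
The span 'the dog knew that they insisted everyone' is the S node built by S → NP VP.
Its mother is the CP built by CP → C S.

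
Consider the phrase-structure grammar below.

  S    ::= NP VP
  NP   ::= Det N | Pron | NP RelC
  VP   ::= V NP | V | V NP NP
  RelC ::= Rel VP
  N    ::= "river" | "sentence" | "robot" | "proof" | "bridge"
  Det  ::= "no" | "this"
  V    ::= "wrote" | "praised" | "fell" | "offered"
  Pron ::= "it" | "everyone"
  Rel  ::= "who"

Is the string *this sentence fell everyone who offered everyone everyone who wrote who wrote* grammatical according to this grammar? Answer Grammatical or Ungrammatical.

[S [NP [Det this] [N sentence]] [VP [V fell] [NP [NP [Pron everyone]] [RelC [Rel who] [VP [V offered] [NP [Pron everyone]] [NP [NP [NP [Pron everyone]] [RelC [Rel who] [VP [V wrote]]]] [RelC [Rel who] [VP [V wrote]]]]]]]]]
Every word is introduced by a lexical rule and the phrasal rules combine the resulting categories into a single S.

Grammatical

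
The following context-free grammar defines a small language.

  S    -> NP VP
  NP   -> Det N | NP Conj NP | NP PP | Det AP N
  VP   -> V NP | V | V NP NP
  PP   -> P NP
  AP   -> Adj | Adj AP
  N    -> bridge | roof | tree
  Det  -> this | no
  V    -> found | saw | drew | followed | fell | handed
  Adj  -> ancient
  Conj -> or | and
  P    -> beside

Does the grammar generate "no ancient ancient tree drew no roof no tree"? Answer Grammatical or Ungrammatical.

S
  NP
    Det: no
    AP
      Adj: ancient
      AP
        Adj: ancient
    N: tree
  VP
    V: drew
    NP
      Det: no
      N: roof
    NP
      Det: no
      N: tree
Each bracket corresponds to one application of a listed rule, so the string is derivable from S.

Grammatical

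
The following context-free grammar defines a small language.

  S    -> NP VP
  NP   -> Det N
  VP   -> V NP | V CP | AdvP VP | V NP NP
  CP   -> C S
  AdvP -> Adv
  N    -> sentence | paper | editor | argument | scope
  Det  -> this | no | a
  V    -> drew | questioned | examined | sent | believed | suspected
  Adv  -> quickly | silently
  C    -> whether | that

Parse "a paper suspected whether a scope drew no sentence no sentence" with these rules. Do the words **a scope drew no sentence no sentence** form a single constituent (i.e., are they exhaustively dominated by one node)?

[S [NP [Det a] [N paper]] [VP [V suspected] [CP [C whether] [S [NP [Det a] [N scope]] [VP [V drew] [NP [Det no] [N sentence]] [NP [Det no] [N sentence]]]]]]]
The words 'a scope drew no sentence no sentence' are exhaustively dominated by a single S node (built by S → NP VP), so they form a constituent.

Yes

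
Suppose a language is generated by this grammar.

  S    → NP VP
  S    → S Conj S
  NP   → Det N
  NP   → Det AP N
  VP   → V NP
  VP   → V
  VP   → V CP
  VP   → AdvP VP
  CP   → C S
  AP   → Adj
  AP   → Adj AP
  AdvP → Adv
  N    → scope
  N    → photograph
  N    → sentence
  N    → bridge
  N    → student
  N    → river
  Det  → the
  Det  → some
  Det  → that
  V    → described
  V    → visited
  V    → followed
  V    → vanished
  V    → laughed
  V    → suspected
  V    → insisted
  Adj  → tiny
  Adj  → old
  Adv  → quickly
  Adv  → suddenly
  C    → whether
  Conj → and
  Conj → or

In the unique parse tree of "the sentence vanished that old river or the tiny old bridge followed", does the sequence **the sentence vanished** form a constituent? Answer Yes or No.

[S [S [NP [Det the] [N sentence]] [VP [V vanished] [NP [Det that] [AP [Adj old]] [N river]]]] [Conj or] [S [NP [Det the] [AP [Adj tiny] [AP [Adj old]]] [N bridge]] [VP [V followed]]]]
The smallest constituent containing 'the sentence vanished' is the S spanning 'the sentence vanished that old river'; no single node in the tree dominates exactly the given words.

No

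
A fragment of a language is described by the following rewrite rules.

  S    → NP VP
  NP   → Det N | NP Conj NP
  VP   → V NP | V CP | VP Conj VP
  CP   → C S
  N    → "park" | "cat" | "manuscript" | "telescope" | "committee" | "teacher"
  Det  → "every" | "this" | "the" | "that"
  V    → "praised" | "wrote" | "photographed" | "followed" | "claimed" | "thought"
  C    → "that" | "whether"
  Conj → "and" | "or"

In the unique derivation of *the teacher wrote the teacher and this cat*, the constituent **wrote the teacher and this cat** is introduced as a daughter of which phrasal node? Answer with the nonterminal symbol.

[S [NP [Det the] [N teacher]] [VP [V wrote] [NP [NP [Det the] [N teacher]] [Conj and] [NP [Det this] [N cat]]]]]
The span 'wrote the teacher and this cat' is the VP node built by VP → V NP.
Its mother is the S built by S → NP VP.

S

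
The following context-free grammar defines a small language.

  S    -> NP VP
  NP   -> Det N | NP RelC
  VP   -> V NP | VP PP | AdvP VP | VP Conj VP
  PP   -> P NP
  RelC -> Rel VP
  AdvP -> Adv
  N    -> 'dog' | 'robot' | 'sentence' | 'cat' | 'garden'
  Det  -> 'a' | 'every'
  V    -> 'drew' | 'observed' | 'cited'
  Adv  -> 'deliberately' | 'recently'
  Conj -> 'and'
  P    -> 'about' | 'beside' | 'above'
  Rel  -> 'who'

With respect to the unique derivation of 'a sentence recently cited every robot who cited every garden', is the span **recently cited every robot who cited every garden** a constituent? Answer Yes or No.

[S [NP [Det a] [N sentence]] [VP [AdvP [Adv recently]] [VP [V cited] [NP [NP [Det every] [N robot]] [RelC [Rel who] [VP [V cited] [NP [Det every] [N garden]]]]]]]]
The words 'recently cited every robot who cited every garden' are exhaustively dominated by a single VP node (built by VP → AdvP VP), so they form a constituent.

Yes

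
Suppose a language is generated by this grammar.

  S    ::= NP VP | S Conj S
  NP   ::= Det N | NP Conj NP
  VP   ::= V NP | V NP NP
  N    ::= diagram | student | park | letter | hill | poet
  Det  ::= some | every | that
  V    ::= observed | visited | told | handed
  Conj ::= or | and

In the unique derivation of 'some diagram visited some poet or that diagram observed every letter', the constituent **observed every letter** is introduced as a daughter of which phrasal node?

S

[S [S [NP [Det some] [N diagram]] [VP [V visited] [NP [Det some] [N poet]]]] [Conj or] [S [NP [Det that] [N diagram]] [VP [V observed] [NP [Det every] [N letter]]]]]
The span 'observed every letter' is the VP node built by VP → V NP.
Its mother is the S built by S → NP VP.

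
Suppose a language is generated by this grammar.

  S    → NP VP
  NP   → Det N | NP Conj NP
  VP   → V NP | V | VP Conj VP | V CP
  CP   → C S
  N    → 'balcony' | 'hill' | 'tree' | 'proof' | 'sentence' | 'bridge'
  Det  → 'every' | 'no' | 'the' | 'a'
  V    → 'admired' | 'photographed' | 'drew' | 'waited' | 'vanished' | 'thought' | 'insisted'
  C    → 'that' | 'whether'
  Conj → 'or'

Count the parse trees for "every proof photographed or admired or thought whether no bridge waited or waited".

7

Two of the 7 distinct bracketings:
[S [NP [Det every] [N proof]] [VP [VP [V photographed]] [Conj or] [VP [VP [V admired]] [Conj or] [VP [VP [V thought] [CP [C whether] [S [NP [Det no] [N bridge]] [VP [V waited]]]]] [Conj or] [VP [V waited]]]]]]
[S [NP [Det every] [N proof]] [VP [VP [V photographed]] [Conj or] [VP [VP [V admired]] [Conj or] [VP [V thought] [CP [C whether] [S [NP [Det no] [N bridge]] [VP [VP [V waited]] [Conj or] [VP [V waited]]]]]]]]]
The trees differ in how a recursive rule is bracketed over the same span.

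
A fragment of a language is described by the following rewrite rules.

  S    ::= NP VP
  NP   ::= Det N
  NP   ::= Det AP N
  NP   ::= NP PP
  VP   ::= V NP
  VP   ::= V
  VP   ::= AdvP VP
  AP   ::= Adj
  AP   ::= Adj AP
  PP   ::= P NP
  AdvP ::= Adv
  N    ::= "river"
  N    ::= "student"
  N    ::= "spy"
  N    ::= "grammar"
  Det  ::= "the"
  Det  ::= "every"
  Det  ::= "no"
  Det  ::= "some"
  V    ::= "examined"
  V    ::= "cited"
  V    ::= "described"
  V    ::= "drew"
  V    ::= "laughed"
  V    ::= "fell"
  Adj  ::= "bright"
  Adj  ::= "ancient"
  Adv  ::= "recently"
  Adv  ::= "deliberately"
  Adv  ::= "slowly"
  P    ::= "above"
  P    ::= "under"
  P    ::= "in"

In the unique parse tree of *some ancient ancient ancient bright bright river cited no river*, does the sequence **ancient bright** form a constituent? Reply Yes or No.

No

[S [NP [Det some] [AP [Adj ancient] [AP [Adj ancient] [AP [Adj ancient] [AP [Adj bright] [AP [Adj bright]]]]]] [N river]] [VP [V cited] [NP [Det no] [N river]]]]
The smallest constituent containing 'ancient bright' is the AP spanning 'ancient bright bright'; no single node in the tree dominates exactly the given words.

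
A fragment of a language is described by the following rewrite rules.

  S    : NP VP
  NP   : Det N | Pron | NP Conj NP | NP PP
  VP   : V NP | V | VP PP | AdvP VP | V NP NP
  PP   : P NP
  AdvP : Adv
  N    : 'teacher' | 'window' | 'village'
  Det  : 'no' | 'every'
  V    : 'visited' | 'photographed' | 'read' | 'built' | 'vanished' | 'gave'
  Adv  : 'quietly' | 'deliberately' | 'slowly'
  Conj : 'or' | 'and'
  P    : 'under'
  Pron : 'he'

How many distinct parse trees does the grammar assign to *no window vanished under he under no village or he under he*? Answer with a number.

Two of the 10 distinct bracketings:
[S [NP [Det no] [N window]] [VP [VP [V vanished]] [PP [P under] [NP [NP [NP [Pron he]] [PP [P under] [NP [Det no] [N village]]]] [Conj or] [NP [NP [Pron he]] [PP [P under] [NP [Pron he]]]]]]]]
[S [NP [Det no] [N window]] [VP [VP [V vanished]] [PP [P under] [NP [NP [Pron he]] [PP [P under] [NP [NP [Det no] [N village]] [Conj or] [NP [NP [Pron he]] [PP [P under] [NP [Pron he]]]]]]]]]]
The trees differ in how a recursive rule is bracketed over the same span.

10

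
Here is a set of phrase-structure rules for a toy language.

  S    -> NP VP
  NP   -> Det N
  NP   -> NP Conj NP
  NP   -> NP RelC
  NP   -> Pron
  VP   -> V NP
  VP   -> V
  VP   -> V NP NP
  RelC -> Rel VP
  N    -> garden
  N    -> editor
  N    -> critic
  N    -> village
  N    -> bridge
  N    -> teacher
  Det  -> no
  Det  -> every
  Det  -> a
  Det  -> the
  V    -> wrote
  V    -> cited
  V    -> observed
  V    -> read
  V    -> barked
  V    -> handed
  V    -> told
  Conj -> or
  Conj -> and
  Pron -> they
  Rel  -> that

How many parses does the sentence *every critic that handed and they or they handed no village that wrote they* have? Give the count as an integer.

4

Two of the 4 distinct bracketings:
[S [NP [NP [NP [Det every] [N critic]] [RelC [Rel that] [VP [V handed]]]] [Conj and] [NP [NP [Pron they]] [Conj or] [NP [Pron they]]]] [VP [V handed] [NP [NP [Det no] [N village]] [RelC [Rel that] [VP [V wrote] [NP [Pron they]]]]]]]
[S [NP [NP [NP [Det every] [N critic]] [RelC [Rel that] [VP [V handed]]]] [Conj and] [NP [NP [Pron they]] [Conj or] [NP [Pron they]]]] [VP [V handed] [NP [NP [Det no] [N village]] [RelC [Rel that] [VP [V wrote]]]] [NP [Pron they]]]]
The difference turns on whether VP → V NP is used at the relevant span, versus an alternative expansion of VP.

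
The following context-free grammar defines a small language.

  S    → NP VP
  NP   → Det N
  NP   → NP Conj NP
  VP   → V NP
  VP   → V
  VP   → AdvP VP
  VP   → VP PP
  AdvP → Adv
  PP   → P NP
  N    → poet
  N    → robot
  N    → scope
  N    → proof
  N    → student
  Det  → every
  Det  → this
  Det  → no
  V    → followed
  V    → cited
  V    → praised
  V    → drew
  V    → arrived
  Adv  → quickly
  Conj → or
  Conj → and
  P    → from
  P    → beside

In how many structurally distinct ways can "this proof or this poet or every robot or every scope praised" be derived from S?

Two of the 5 distinct bracketings:
[S [NP [NP [Det this] [N proof]] [Conj or] [NP [NP [Det this] [N poet]] [Conj or] [NP [NP [Det every] [N robot]] [Conj or] [NP [Det every] [N scope]]]]] [VP [V praised]]]
[S [NP [NP [Det this] [N proof]] [Conj or] [NP [NP [NP [Det this] [N poet]] [Conj or] [NP [Det every] [N robot]]] [Conj or] [NP [Det every] [N scope]]]] [VP [V praised]]]
The trees differ in how a recursive rule is bracketed over the same span.

5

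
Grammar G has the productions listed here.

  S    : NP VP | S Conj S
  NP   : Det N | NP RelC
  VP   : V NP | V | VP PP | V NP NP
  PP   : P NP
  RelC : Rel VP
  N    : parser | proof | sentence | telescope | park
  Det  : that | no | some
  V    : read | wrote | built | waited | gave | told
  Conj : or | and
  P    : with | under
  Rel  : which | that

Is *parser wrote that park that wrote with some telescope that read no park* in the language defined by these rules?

For S → NP VP, no prefix of the string parses as an NP. The alternative S rule S → S Conj S likewise has no satisfying split.

Ungrammatical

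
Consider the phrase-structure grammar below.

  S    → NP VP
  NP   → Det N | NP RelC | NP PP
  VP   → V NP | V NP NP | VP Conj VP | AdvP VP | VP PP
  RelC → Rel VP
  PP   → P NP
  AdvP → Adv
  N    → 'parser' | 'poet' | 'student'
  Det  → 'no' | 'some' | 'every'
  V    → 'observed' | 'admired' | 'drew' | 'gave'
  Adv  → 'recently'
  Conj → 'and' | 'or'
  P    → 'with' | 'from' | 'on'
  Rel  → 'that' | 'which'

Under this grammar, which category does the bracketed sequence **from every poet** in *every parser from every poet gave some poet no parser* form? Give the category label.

PP

[S [NP [NP [Det every] [N parser]] [PP [P from] [NP [Det every] [N poet]]]] [VP [V gave] [NP [Det some] [N poet]] [NP [Det no] [N parser]]]]
The span 'from every poet' is the PP node built by PP → P NP.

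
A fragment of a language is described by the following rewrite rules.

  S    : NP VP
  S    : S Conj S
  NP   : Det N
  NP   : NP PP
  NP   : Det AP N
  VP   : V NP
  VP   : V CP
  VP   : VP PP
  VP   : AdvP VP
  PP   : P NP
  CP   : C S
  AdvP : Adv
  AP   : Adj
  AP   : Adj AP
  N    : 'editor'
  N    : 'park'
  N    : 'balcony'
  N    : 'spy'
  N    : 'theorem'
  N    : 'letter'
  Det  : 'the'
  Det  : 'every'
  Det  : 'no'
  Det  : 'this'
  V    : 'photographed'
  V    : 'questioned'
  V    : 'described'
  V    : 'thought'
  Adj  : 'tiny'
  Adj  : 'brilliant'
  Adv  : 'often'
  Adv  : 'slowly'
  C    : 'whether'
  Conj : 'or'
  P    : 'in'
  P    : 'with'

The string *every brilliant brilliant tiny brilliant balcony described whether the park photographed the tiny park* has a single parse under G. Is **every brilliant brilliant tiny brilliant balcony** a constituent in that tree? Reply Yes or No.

[S [NP [Det every] [AP [Adj brilliant] [AP [Adj brilliant] [AP [Adj tiny] [AP [Adj brilliant]]]]] [N balcony]] [VP [V described] [CP [C whether] [S [NP [Det the] [N park]] [VP [V photographed] [NP [Det the] [AP [Adj tiny]] [N park]]]]]]]
The words 'every brilliant brilliant tiny brilliant balcony' are exhaustively dominated by a single NP node (built by NP → Det AP N), so they form a constituent.

Yes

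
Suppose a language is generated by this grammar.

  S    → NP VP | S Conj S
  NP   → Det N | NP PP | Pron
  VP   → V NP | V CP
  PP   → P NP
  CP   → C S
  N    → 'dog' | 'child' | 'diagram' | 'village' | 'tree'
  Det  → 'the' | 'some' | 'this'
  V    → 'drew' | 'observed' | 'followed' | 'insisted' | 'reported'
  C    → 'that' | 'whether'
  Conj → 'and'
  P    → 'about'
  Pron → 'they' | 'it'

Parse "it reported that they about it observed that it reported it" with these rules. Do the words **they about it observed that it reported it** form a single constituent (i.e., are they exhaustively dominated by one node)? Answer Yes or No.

[S [NP [Pron it]] [VP [V reported] [CP [C that] [S [NP [NP [Pron they]] [PP [P about] [NP [Pron it]]]] [VP [V observed] [CP [C that] [S [NP [Pron it]] [VP [V reported] [NP [Pron it]]]]]]]]]]
The words 'they about it observed that it reported it' are exhaustively dominated by a single S node (built by S → NP VP), so they form a constituent.

Yes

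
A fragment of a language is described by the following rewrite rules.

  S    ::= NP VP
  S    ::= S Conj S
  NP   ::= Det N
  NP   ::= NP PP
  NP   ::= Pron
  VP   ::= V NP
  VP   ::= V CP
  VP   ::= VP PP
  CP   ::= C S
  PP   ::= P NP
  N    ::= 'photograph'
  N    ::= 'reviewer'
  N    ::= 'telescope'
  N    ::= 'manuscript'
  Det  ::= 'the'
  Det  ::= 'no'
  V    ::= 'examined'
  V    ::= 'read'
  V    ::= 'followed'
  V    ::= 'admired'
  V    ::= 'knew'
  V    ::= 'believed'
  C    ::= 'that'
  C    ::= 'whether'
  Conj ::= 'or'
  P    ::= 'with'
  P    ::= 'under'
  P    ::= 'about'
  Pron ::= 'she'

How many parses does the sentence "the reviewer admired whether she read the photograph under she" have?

Two of the 3 distinct bracketings:
[S [NP [Det the] [N reviewer]] [VP [V admired] [CP [C whether] [S [NP [Pron she]] [VP [V read] [NP [NP [Det the] [N photograph]] [PP [P under] [NP [Pron she]]]]]]]]]
[S [NP [Det the] [N reviewer]] [VP [V admired] [CP [C whether] [S [NP [Pron she]] [VP [VP [V read] [NP [Det the] [N photograph]]] [PP [P under] [NP [Pron she]]]]]]]]
The difference turns on whether NP → NP PP is used at the relevant span, versus an alternative expansion of NP.

3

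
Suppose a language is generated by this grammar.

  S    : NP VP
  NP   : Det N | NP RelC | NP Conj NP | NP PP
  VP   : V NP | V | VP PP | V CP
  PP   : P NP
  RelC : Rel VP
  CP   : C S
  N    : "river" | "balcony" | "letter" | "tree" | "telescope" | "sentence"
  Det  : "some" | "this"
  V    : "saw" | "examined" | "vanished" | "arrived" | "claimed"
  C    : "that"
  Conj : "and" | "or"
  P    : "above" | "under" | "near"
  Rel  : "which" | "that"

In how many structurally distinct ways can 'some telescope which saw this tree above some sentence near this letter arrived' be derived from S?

Two of the 9 distinct bracketings:
[S [NP [NP [Det some] [N telescope]] [RelC [Rel which] [VP [V saw] [NP [NP [Det this] [N tree]] [PP [P above] [NP [NP [Det some] [N sentence]] [PP [P near] [NP [Det this] [N letter]]]]]]]]] [VP [V arrived]]]
[S [NP [NP [Det some] [N telescope]] [RelC [Rel which] [VP [V saw] [NP [NP [NP [Det this] [N tree]] [PP [P above] [NP [Det some] [N sentence]]]] [PP [P near] [NP [Det this] [N letter]]]]]]] [VP [V arrived]]]
The trees differ in how a recursive rule is bracketed over the same span.

9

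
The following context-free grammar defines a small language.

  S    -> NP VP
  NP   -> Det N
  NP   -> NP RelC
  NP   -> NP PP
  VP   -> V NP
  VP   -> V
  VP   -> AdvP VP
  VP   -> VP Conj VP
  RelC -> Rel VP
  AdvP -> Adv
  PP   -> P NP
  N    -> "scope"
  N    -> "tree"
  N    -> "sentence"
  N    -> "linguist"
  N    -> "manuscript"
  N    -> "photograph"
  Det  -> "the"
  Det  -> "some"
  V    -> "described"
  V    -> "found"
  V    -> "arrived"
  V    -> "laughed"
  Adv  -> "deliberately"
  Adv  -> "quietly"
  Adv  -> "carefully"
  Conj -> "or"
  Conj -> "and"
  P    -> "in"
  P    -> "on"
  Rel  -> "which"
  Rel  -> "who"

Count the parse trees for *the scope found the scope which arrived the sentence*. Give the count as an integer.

[S [NP [Det the] [N scope]] [VP [V found] [NP [NP [Det the] [N scope]] [RelC [Rel which] [VP [V arrived] [NP [Det the] [N sentence]]]]]]]
No rule offers an alternative attachment or grouping for any span, so this is the only derivation.

1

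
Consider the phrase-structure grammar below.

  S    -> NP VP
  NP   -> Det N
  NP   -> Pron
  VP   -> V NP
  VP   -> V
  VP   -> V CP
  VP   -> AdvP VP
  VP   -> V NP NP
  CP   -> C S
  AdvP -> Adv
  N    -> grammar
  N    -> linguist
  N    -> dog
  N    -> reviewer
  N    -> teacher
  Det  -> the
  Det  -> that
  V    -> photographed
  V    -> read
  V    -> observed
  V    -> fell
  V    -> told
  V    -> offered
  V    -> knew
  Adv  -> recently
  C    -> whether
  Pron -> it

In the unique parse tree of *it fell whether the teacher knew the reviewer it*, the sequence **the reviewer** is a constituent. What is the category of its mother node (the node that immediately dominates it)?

VP

[S [NP [Pron it]] [VP [V fell] [CP [C whether] [S [NP [Det the] [N teacher]] [VP [V knew] [NP [Det the] [N reviewer]] [NP [Pron it]]]]]]]
The span 'the reviewer' is the NP node built by NP → Det N.
Its mother is the VP built by VP → V NP NP.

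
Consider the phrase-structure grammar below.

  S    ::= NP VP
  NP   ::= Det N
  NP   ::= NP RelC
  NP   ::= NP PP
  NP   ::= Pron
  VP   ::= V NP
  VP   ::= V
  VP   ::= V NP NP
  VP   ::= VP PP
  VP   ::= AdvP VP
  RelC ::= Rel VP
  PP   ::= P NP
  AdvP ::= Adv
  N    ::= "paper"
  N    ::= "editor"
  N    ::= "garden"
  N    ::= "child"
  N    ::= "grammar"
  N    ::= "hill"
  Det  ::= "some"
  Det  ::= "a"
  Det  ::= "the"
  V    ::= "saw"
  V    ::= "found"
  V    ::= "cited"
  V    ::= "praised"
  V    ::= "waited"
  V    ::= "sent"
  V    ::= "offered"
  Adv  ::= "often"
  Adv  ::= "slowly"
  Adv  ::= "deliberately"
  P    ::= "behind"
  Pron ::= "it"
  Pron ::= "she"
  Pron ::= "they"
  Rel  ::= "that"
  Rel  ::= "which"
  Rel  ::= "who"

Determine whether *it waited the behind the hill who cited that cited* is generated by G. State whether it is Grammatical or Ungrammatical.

A Det word can never sit immediately before a P word in any string this grammar generates, so the substring 'the behind' rules out a derivation.

Ungrammatical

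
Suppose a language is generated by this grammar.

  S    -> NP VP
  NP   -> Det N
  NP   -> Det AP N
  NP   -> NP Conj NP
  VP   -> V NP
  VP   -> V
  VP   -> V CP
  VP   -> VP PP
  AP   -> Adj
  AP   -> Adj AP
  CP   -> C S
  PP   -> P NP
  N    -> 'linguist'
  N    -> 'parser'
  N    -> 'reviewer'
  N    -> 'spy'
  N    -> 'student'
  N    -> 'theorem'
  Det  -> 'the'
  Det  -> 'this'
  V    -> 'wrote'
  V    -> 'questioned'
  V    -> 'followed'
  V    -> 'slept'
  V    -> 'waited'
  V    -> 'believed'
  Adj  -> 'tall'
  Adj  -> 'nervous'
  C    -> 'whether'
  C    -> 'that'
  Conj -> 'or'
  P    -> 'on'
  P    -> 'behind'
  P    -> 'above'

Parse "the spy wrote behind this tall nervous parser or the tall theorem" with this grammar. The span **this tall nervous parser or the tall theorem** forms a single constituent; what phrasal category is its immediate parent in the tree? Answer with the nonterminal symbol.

[S [NP [Det the] [N spy]] [VP [VP [V wrote]] [PP [P behind] [NP [NP [Det this] [AP [Adj tall] [AP [Adj nervous]]] [N parser]] [Conj or] [NP [Det the] [AP [Adj tall]] [N theorem]]]]]]
The span 'this tall nervous parser or the tall theorem' is the NP node built by NP → NP Conj NP.
Its mother is the PP built by PP → P NP.

PP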